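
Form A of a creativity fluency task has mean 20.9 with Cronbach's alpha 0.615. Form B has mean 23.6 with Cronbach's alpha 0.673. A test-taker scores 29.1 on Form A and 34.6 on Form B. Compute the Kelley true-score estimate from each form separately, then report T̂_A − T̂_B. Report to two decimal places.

-5.06

T̂_A = 0.615(29.1) + 0.385(20.9) = 25.9430
T̂_B = 0.673(34.6) + 0.327(23.6) = 31.0030
T̂_A − T̂_B = -5.0600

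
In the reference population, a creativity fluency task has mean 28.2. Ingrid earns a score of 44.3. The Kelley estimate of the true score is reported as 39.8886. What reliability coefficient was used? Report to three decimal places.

0.726

T̂ = ρX + (1 − ρ)μ  ⇒  T̂ − μ = ρ(X − μ)
ρ = (T̂ − μ)/(X − μ) = (39.8886 − 28.2) / (44.3 − 28.2) = 11.6886 / 16.1 = 0.72600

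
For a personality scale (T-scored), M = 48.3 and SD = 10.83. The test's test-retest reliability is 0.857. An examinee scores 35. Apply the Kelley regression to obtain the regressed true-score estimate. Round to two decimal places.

36.90

T̂ = 0.857(35) + 0.143(48.3) = 29.995 + 6.9069 = 36.902 → 36.90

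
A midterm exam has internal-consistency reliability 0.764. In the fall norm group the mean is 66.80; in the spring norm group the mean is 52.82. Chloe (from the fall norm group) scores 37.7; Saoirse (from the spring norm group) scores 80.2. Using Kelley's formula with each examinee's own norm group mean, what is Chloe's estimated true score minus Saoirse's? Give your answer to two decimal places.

T̂_Chloe = 0.764(37.7) + 0.236(66.80) = 44.5676
T̂_Saoirse = 0.764(80.2) + 0.236(52.82) = 73.7383
Difference = 44.5676 − 73.7383 = -29.1707

-29.17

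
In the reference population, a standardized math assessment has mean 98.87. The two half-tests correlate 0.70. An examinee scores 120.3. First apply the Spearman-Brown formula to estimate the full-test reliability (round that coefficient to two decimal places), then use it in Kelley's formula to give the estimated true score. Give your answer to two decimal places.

Spearman-Brown: ρ = 2r/(1 + r) = 2(0.70)/(1 + 0.70) = 1.400/1.70 = 0.8235 → 0.82
T̂ = ρX + (1 − ρ)μ
  = 0.82 × 120.3 + 0.18 × 98.87
  = 98.646 + 17.7966
  = 116.443
  ≈ 116.44

116.44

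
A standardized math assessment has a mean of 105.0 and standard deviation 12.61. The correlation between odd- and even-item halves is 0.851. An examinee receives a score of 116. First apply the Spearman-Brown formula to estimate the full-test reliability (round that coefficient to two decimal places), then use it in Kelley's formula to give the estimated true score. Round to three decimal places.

115.120

Spearman-Brown: ρ = 2r/(1 + r) = 2(0.851)/(1 + 0.851) = 1.7020/1.851 = 0.9195 → 0.92
T̂ = ρX + (1 − ρ)μ
  = 0.92 × 116 + 0.08 × 105.0
  = 106.72 + 8.400
  = 115.1200
  ≈ 115.120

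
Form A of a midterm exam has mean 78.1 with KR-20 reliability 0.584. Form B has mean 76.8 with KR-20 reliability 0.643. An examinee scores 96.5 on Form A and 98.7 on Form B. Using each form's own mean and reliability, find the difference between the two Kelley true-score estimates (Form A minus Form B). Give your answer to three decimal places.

T̂_A = 0.584(96.5) + 0.416(78.1) = 88.84560
T̂_B = 0.643(98.7) + 0.357(76.8) = 90.88170
T̂_A − T̂_B = -2.03610

-2.036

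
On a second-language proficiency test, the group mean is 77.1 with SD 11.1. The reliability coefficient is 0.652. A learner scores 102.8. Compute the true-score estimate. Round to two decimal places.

93.86

T̂ = 0.652(102.8) + 0.348(77.1) = 67.0256 + 26.8308 = 93.856 → 93.86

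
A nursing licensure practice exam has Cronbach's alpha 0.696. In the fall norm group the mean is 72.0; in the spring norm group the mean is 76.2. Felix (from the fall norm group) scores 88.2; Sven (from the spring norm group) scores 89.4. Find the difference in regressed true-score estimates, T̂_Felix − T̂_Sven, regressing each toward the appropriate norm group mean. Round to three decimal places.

-2.112

T̂_Felix = 0.696(88.2) + 0.304(72.0) = 83.27520
T̂_Sven = 0.696(89.4) + 0.304(76.2) = 85.38720
Difference = 83.27520 − 85.38720 = -2.11200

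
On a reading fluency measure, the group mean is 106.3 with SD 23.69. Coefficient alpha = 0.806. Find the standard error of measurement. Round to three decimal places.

10.434

SEM = SD · √(1 − ρ) = 23.69 × √0.194 = 23.69 × 0.4405 = 10.4344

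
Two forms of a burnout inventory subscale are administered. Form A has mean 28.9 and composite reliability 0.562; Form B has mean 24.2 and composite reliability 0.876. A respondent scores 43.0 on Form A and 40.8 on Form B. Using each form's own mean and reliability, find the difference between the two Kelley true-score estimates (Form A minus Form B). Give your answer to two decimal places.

-1.92

T̂_A = 0.562(43.0) + 0.438(28.9) = 36.8242
T̂_B = 0.876(40.8) + 0.124(24.2) = 38.7416
T̂_A − T̂_B = -1.9174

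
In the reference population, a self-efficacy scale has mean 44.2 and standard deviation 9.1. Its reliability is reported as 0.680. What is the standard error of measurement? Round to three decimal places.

SEM = SD · √(1 − ρ) = 9.1 × √0.320 = 9.1 × 0.5657 = 5.1477

5.148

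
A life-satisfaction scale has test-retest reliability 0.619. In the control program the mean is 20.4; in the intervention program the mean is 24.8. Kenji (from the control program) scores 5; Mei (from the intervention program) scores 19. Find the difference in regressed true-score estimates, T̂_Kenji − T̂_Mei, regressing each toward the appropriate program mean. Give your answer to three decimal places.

-10.342

T̂_Kenji = 0.619(5) + 0.381(20.4) = 10.86740
T̂_Mei = 0.619(19) + 0.381(24.8) = 21.20980
Difference = 10.86740 − 21.20980 = -10.34240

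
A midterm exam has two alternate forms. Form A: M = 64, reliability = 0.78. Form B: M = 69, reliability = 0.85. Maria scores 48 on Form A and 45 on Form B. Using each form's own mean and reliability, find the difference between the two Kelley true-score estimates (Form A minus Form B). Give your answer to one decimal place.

2.9

T̂_A = 0.78(48) + 0.22(64) = 51.520
T̂_B = 0.85(45) + 0.15(69) = 48.600
T̂_A − T̂_B = 2.920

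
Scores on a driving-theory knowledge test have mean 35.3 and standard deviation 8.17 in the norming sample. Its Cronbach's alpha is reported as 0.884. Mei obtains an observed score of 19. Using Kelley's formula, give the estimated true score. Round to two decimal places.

Weight the observed score by reliability and the mean by (1 − reliability): T̂ = 0.884·19 + 0.116·35.3 = 16.796 + 4.0948 = 20.891.

20.89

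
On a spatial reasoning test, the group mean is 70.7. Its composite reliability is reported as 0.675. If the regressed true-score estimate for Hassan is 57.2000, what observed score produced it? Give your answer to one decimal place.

T̂ = ρX + (1 − ρ)μ  ⇒  X = (T̂ − (1 − ρ)μ) / ρ
X = (57.2000 − 0.325 × 70.7) / 0.675 = (57.2000 − 22.9775) / 0.675 = 34.2225 / 0.675 = 50.700

50.7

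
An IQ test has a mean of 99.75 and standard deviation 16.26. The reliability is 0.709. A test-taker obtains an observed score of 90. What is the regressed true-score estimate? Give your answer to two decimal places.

92.84

Weight the observed score by reliability and the mean by (1 − reliability): T̂ = 0.709·90 + 0.291·99.75 = 63.810 + 29.02725 = 92.837.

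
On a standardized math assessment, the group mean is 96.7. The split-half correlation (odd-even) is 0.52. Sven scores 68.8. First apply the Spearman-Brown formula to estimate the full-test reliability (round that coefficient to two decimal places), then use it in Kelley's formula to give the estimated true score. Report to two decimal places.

Spearman-Brown: ρ = 2r/(1 + r) = 2(0.52)/(1 + 0.52) = 1.040/1.52 = 0.6842 → 0.68
T̂ = 0.68(68.8) + 0.32(96.7) = 46.784 + 30.944 = 77.728 → 77.73

77.73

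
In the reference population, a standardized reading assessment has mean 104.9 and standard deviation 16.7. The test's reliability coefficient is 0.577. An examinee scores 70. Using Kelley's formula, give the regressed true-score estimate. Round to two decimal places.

T̂ = 0.577(70) + 0.423(104.9) = 40.390 + 44.3727 = 84.763 → 84.76

84.76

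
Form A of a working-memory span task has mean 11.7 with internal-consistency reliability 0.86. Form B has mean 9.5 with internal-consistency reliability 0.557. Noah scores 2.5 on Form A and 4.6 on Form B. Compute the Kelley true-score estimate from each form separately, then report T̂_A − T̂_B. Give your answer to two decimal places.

-2.98

T̂_A = 0.86(2.5) + 0.14(11.7) = 3.7880
T̂_B = 0.557(4.6) + 0.443(9.5) = 6.7707
T̂_A − T̂_B = -2.9827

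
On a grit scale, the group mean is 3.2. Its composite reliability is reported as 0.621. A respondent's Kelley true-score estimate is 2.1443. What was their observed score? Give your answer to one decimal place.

1.5

T̂ = ρX + (1 − ρ)μ  ⇒  X = (T̂ − (1 − ρ)μ) / ρ
X = (2.1443 − 0.379 × 3.2) / 0.621 = (2.1443 − 1.2128) / 0.621 = 0.9315 / 0.621 = 1.500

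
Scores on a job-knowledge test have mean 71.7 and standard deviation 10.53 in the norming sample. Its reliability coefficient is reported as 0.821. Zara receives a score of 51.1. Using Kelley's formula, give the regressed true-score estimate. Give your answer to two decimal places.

T̂ = 0.821(51.1) + 0.179(71.7) = 41.9531 + 12.8343 = 54.787 → 54.79

54.79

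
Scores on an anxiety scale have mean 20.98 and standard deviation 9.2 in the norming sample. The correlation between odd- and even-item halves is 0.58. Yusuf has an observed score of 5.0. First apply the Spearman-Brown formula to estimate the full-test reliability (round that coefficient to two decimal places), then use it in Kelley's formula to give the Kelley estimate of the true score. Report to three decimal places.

Spearman-Brown: ρ = 2r/(1 + r) = 2(0.58)/(1 + 0.58) = 1.160/1.58 = 0.7342 → 0.73
T̂ = 0.73(5.0) + 0.27(20.98) = 3.650 + 5.6646 = 9.3146 → 9.315

9.315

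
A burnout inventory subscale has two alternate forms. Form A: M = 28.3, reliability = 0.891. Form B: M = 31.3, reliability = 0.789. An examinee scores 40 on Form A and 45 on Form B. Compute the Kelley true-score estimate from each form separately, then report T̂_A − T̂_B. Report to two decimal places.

T̂_A = 0.891(40) + 0.109(28.3) = 38.7247
T̂_B = 0.789(45) + 0.211(31.3) = 42.1093
T̂_A − T̂_B = -3.3846

-3.38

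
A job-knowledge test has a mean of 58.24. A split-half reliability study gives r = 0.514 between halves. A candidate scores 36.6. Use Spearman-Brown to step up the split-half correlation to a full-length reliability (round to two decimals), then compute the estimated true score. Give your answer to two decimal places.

43.52

Spearman-Brown: ρ = 2r/(1 + r) = 2(0.514)/(1 + 0.514) = 1.0280/1.514 = 0.6790 → 0.68
Weight the observed score by reliability and the mean by (1 − reliability): T̂ = 0.68·36.6 + 0.32·58.24 = 24.888 + 18.6368 = 43.525.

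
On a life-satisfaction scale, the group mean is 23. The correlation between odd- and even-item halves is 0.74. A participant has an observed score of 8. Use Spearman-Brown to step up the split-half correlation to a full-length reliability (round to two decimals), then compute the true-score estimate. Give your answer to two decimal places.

Spearman-Brown: ρ = 2r/(1 + r) = 2(0.74)/(1 + 0.74) = 1.480/1.74 = 0.8506 → 0.85
T̂ = 0.85(8) + 0.15(23) = 6.80 + 3.45 = 10.250 → 10.25

10.25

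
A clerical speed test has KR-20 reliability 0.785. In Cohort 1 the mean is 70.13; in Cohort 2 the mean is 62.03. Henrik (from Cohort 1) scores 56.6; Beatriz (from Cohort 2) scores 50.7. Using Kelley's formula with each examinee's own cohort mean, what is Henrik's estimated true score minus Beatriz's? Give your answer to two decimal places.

6.37

T̂_Henrik = 0.785(56.6) + 0.215(70.13) = 59.5089
T̂_Beatriz = 0.785(50.7) + 0.215(62.03) = 53.1360
Difference = 59.5089 − 53.1360 = 6.3730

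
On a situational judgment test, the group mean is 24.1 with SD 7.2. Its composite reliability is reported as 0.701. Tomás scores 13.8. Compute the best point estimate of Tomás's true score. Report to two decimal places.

Regress the observed score toward the mean by the unreliability: T̂ = 0.701·13.8 + 0.299·24.1 = 9.6738 + 7.2059 = 16.880.

16.88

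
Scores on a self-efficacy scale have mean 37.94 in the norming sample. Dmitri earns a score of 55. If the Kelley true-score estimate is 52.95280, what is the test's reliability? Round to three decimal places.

T̂ = ρX + (1 − ρ)μ  ⇒  T̂ − μ = ρ(X − μ)
ρ = (T̂ − μ)/(X − μ) = (52.95280 − 37.94) / (55 − 37.94) = 15.01280 / 17.06 = 0.88000

0.880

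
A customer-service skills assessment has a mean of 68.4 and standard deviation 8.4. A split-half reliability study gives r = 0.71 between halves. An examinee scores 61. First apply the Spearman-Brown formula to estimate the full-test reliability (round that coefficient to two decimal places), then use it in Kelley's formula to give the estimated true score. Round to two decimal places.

Spearman-Brown: ρ = 2r/(1 + r) = 2(0.71)/(1 + 0.71) = 1.420/1.71 = 0.8304 → 0.83
T̂ = ρX + (1 − ρ)μ
  = 0.83 × 61 + 0.17 × 68.4
  = 50.63 + 11.628
  = 62.258
  ≈ 62.26

62.26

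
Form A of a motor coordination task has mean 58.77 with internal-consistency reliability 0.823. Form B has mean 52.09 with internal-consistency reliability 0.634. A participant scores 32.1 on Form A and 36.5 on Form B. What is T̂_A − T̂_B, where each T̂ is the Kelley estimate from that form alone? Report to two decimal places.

T̂_A = 0.823(32.1) + 0.177(58.77) = 36.8206
T̂_B = 0.634(36.5) + 0.366(52.09) = 42.2059
T̂_A − T̂_B = -5.3853

-5.39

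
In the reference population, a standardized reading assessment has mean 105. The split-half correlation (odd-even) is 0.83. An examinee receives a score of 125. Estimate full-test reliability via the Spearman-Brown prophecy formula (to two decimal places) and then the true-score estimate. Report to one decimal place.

Spearman-Brown: ρ = 2r/(1 + r) = 2(0.83)/(1 + 0.83) = 1.660/1.83 = 0.9071 → 0.91
T̂ = 0.91(125) + 0.09(105) = 113.75 + 9.45 = 123.20 → 123.2

123.2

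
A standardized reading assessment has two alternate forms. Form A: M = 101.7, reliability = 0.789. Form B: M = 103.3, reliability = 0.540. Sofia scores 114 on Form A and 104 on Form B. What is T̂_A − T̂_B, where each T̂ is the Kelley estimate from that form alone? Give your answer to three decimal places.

7.727

T̂_A = 0.789(114) + 0.211(101.7) = 111.40470
T̂_B = 0.540(104) + 0.460(103.3) = 103.67800
T̂_A − T̂_B = 7.72670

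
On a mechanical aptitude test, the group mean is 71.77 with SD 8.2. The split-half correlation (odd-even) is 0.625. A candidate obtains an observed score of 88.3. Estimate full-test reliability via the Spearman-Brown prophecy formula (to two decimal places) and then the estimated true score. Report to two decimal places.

Spearman-Brown: ρ = 2r/(1 + r) = 2(0.625)/(1 + 0.625) = 1.2500/1.625 = 0.7692 → 0.77
T̂ = 0.77(88.3) + 0.23(71.77) = 67.991 + 16.5071 = 84.498 → 84.50

84.50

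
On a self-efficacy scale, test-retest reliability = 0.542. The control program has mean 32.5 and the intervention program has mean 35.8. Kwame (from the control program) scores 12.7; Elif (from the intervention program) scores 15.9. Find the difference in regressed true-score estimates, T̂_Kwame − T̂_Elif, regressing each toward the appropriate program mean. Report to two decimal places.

-3.25

T̂_Kwame = 0.542(12.7) + 0.458(32.5) = 21.7684
T̂_Elif = 0.542(15.9) + 0.458(35.8) = 25.0142
Difference = 21.7684 − 25.0142 = -3.2458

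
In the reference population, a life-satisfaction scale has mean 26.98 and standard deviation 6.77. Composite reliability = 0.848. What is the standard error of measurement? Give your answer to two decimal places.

SEM = SD · √(1 − ρ) = 6.77 × √0.152 = 6.77 × 0.3899 = 2.639

2.64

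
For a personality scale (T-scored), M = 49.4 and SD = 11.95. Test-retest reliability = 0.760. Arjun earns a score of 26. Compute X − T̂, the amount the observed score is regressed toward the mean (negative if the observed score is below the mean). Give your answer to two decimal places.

Regress the observed score toward the mean by the unreliability: T̂ = 0.760·26 + 0.240·49.4 = 19.760 + 11.8560 = 31.6160.
X − T̂ = 26 − 31.616 = -5.616 → -5.62

-5.62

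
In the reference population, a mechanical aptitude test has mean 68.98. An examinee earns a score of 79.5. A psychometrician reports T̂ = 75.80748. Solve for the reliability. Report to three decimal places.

0.649

T̂ = ρX + (1 − ρ)μ  ⇒  T̂ − μ = ρ(X − μ)
ρ = (T̂ − μ)/(X − μ) = (75.80748 − 68.98) / (79.5 − 68.98) = 6.82748 / 10.52 = 0.64900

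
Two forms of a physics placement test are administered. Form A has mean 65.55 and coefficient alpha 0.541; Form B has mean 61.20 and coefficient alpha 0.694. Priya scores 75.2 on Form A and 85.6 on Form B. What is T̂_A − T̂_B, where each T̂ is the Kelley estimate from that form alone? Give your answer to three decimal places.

-7.363

T̂_A = 0.541(75.2) + 0.459(65.55) = 70.77065
T̂_B = 0.694(85.6) + 0.306(61.20) = 78.13360
T̂_A − T̂_B = -7.36295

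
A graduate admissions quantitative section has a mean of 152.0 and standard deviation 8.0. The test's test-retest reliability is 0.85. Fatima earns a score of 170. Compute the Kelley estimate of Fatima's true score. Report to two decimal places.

T̂ = 0.85(170) + 0.15(152.0) = 144.50 + 22.800 = 167.300 → 167.30

167.30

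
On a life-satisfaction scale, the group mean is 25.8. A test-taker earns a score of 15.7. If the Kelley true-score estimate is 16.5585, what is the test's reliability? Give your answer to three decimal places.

T̂ = ρX + (1 − ρ)μ  ⇒  T̂ − μ = ρ(X − μ)
ρ = (T̂ − μ)/(X − μ) = (16.5585 − 25.8) / (15.7 − 25.8) = -9.2415 / -10.1 = 0.91500

0.915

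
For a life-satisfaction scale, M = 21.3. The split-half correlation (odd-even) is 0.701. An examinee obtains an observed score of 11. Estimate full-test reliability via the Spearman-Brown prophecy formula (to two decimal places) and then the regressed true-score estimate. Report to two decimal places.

Spearman-Brown: ρ = 2r/(1 + r) = 2(0.701)/(1 + 0.701) = 1.4020/1.701 = 0.8242 → 0.82
T̂ = 0.82(11) + 0.18(21.3) = 9.02 + 3.834 = 12.854 → 12.85

12.85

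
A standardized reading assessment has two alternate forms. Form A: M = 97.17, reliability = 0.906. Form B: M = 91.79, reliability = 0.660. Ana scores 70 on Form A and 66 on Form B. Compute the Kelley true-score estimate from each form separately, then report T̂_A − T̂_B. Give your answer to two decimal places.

T̂_A = 0.906(70) + 0.094(97.17) = 72.5540
T̂_B = 0.660(66) + 0.340(91.79) = 74.7686
T̂_A − T̂_B = -2.2146

-2.21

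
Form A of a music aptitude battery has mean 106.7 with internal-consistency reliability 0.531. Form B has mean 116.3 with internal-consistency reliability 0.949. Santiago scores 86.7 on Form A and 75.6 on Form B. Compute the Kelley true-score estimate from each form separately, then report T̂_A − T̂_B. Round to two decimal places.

T̂_A = 0.531(86.7) + 0.469(106.7) = 96.0800
T̂_B = 0.949(75.6) + 0.051(116.3) = 77.6757
T̂_A − T̂_B = 18.4043

18.40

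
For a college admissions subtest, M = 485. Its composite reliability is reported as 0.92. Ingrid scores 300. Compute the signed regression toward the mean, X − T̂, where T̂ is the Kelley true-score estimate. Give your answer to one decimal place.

-14.8

Weight the observed score by reliability and the mean by (1 − reliability): T̂ = 0.92·300 + 0.08·485 = 276.00 + 38.80 = 314.800.
X − T̂ = 300 − 314.80 = -14.80 → -14.8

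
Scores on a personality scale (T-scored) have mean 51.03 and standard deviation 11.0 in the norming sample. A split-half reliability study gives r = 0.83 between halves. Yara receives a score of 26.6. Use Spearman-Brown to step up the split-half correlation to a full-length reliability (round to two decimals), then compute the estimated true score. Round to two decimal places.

Spearman-Brown: ρ = 2r/(1 + r) = 2(0.83)/(1 + 0.83) = 1.660/1.83 = 0.9071 → 0.91
Regress the observed score toward the mean by the unreliability: T̂ = 0.91·26.6 + 0.09·51.03 = 24.206 + 4.5927 = 28.799.

28.80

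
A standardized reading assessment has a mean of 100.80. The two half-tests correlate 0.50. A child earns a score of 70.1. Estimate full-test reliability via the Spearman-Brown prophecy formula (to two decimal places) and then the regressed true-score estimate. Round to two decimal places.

Spearman-Brown: ρ = 2r/(1 + r) = 2(0.50)/(1 + 0.50) = 1.000/1.50 = 0.6667 → 0.67
T̂ = ρX + (1 − ρ)μ
  = 0.67 × 70.1 + 0.33 × 100.80
  = 46.967 + 33.2640
  = 80.231
  ≈ 80.23

80.23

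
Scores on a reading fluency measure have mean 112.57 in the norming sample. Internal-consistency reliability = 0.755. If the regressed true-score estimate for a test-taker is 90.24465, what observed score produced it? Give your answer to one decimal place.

83.0

T̂ = ρX + (1 − ρ)μ  ⇒  X = (T̂ − (1 − ρ)μ) / ρ
X = (90.24465 − 0.245 × 112.57) / 0.755 = (90.24465 − 27.57965) / 0.755 = 62.66500 / 0.755 = 83.000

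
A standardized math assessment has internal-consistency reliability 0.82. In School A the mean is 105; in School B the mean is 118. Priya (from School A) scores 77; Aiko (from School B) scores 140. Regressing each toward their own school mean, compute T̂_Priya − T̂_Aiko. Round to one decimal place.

T̂_Priya = 0.82(77) + 0.18(105) = 82.040
T̂_Aiko = 0.82(140) + 0.18(118) = 136.040
Difference = 82.040 − 136.040 = -54.000

-54.0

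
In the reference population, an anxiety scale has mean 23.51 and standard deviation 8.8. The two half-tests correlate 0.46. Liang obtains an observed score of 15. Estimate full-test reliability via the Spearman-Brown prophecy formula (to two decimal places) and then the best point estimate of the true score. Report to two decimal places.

18.15

Spearman-Brown: ρ = 2r/(1 + r) = 2(0.46)/(1 + 0.46) = 0.920/1.46 = 0.6301 → 0.63
T̂ = ρX + (1 − ρ)μ
  = 0.63 × 15 + 0.37 × 23.51
  = 9.45 + 8.6987
  = 18.149
  ≈ 18.15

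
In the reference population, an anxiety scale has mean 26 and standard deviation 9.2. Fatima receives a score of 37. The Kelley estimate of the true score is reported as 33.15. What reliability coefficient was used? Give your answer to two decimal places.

T̂ = ρX + (1 − ρ)μ  ⇒  T̂ − μ = ρ(X − μ)
ρ = (T̂ − μ)/(X − μ) = (33.15 − 26) / (37 − 26) = 7.15 / 11.0 = 0.6500

0.65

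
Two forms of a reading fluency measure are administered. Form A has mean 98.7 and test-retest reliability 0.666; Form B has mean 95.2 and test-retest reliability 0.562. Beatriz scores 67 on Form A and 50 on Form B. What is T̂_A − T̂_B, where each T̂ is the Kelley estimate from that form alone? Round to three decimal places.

T̂_A = 0.666(67) + 0.334(98.7) = 77.58780
T̂_B = 0.562(50) + 0.438(95.2) = 69.79760
T̂_A − T̂_B = 7.79020

7.790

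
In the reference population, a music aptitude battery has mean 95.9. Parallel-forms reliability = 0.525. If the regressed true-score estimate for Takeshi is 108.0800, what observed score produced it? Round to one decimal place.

T̂ = ρX + (1 − ρ)μ  ⇒  X = (T̂ − (1 − ρ)μ) / ρ
X = (108.0800 − 0.475 × 95.9) / 0.525 = (108.0800 − 45.5525) / 0.525 = 62.5275 / 0.525 = 119.100

119.1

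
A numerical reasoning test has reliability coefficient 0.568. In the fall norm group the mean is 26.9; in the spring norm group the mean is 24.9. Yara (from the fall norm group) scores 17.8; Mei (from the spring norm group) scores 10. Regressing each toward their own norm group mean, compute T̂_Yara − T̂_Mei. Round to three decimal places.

T̂_Yara = 0.568(17.8) + 0.432(26.9) = 21.73120
T̂_Mei = 0.568(10) + 0.432(24.9) = 16.43680
Difference = 21.73120 − 16.43680 = 5.29440

5.294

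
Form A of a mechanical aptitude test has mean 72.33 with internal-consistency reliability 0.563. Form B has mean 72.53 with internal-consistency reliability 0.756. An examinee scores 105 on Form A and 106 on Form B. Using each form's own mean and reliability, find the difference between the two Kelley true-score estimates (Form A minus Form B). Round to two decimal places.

-7.11

T̂_A = 0.563(105) + 0.437(72.33) = 90.7232
T̂_B = 0.756(106) + 0.244(72.53) = 97.8333
T̂_A − T̂_B = -7.1101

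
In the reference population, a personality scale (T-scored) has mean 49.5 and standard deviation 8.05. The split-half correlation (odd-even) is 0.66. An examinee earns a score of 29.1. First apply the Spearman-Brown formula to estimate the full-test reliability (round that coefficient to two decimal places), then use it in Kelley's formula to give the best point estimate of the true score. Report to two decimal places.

33.18

Spearman-Brown: ρ = 2r/(1 + r) = 2(0.66)/(1 + 0.66) = 1.320/1.66 = 0.7952 → 0.80
T̂ = 0.80(29.1) + 0.20(49.5) = 23.280 + 9.900 = 33.180 → 33.18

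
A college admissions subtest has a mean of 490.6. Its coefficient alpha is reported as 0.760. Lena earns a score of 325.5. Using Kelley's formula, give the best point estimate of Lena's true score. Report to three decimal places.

365.124

T̂ = ρX + (1 − ρ)μ
  = 0.760 × 325.5 + 0.240 × 490.6
  = 247.3800 + 117.7440
  = 365.1240
  ≈ 365.124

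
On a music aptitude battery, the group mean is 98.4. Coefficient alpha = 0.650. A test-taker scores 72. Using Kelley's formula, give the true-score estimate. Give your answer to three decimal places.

81.240

T̂ = 0.650(72) + 0.350(98.4) = 46.800 + 34.4400 = 81.2400 → 81.240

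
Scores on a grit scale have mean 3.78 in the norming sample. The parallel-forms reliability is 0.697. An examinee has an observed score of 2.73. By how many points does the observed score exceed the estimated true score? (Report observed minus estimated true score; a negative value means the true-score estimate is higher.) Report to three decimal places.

-0.318

Weight the observed score by reliability and the mean by (1 − reliability): T̂ = 0.697·2.73 + 0.303·3.78 = 1.90281 + 1.14534 = 3.04815.
X − T̂ = 2.73 − 3.0481 = -0.3181 → -0.318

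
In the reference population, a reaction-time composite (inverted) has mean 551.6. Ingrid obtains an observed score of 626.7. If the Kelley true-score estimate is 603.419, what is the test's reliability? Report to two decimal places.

0.69

T̂ = ρX + (1 − ρ)μ  ⇒  T̂ − μ = ρ(X − μ)
ρ = (T̂ − μ)/(X − μ) = (603.419 − 551.6) / (626.7 − 551.6) = 51.819 / 75.1 = 0.6900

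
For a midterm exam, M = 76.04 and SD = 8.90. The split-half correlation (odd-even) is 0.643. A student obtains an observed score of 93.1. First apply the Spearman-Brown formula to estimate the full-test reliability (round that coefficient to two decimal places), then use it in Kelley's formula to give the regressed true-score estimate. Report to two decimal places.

89.35

Spearman-Brown: ρ = 2r/(1 + r) = 2(0.643)/(1 + 0.643) = 1.2860/1.643 = 0.7827 → 0.78
Regress the observed score toward the mean by the unreliability: T̂ = 0.78·93.1 + 0.22·76.04 = 72.618 + 16.7288 = 89.347.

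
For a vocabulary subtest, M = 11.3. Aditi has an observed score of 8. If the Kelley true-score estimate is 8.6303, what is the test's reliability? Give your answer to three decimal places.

0.809

T̂ = ρX + (1 − ρ)μ  ⇒  T̂ − μ = ρ(X − μ)
ρ = (T̂ − μ)/(X − μ) = (8.6303 − 11.3) / (8 − 11.3) = -2.6697 / -3.3 = 0.80900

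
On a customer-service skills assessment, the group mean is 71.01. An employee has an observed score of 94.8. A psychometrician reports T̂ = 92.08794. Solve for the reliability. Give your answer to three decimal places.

0.886

T̂ = ρX + (1 − ρ)μ  ⇒  T̂ − μ = ρ(X − μ)
ρ = (T̂ − μ)/(X − μ) = (92.08794 − 71.01) / (94.8 − 71.01) = 21.07794 / 23.79 = 0.88600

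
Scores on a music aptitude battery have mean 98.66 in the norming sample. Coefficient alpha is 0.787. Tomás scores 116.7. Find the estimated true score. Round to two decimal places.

Regress the observed score toward the mean by the unreliability: T̂ = 0.787·116.7 + 0.213·98.66 = 91.8429 + 21.01458 = 112.857.

112.86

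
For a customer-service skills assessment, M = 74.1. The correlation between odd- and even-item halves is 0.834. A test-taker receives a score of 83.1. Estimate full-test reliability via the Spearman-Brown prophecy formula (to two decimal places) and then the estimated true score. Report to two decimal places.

Spearman-Brown: ρ = 2r/(1 + r) = 2(0.834)/(1 + 0.834) = 1.6680/1.834 = 0.9095 → 0.91
T̂ = 0.91(83.1) + 0.09(74.1) = 75.621 + 6.669 = 82.290 → 82.29

82.29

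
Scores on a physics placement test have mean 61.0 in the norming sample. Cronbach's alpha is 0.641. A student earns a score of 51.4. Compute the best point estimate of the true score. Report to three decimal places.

Regress the observed score toward the mean by the unreliability: T̂ = 0.641·51.4 + 0.359·61.0 = 32.9474 + 21.8990 = 54.8464.

54.846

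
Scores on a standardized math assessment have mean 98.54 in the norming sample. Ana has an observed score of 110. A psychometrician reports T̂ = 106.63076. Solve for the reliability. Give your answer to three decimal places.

T̂ = ρX + (1 − ρ)μ  ⇒  T̂ − μ = ρ(X − μ)
ρ = (T̂ − μ)/(X − μ) = (106.63076 − 98.54) / (110 − 98.54) = 8.09076 / 11.46 = 0.70600

0.706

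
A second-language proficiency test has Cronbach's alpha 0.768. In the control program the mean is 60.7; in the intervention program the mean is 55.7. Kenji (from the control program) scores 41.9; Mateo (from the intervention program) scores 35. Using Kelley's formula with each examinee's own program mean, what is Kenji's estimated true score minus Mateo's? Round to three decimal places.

T̂_Kenji = 0.768(41.9) + 0.232(60.7) = 46.26160
T̂_Mateo = 0.768(35) + 0.232(55.7) = 39.80240
Difference = 46.26160 − 39.80240 = 6.45920

6.459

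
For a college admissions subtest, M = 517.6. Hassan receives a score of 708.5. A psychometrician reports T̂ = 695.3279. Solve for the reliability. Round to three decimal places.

0.931

T̂ = ρX + (1 − ρ)μ  ⇒  T̂ − μ = ρ(X − μ)
ρ = (T̂ − μ)/(X − μ) = (695.3279 − 517.6) / (708.5 − 517.6) = 177.7279 / 190.9 = 0.93100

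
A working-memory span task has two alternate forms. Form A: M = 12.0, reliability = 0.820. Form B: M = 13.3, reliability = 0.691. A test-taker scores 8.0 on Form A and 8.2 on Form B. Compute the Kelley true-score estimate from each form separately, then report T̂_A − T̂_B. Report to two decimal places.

T̂_A = 0.820(8.0) + 0.180(12.0) = 8.7200
T̂_B = 0.691(8.2) + 0.309(13.3) = 9.7759
T̂_A − T̂_B = -1.0559

-1.06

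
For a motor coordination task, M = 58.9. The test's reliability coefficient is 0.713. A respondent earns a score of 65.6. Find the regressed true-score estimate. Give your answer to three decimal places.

Regress the observed score toward the mean by the unreliability: T̂ = 0.713·65.6 + 0.287·58.9 = 46.7728 + 16.9043 = 63.6771.

63.677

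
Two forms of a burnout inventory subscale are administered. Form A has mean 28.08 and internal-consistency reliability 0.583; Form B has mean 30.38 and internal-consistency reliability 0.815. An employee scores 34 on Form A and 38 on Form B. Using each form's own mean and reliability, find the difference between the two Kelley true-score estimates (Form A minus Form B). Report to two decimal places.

T̂_A = 0.583(34) + 0.417(28.08) = 31.5314
T̂_B = 0.815(38) + 0.185(30.38) = 36.5903
T̂_A − T̂_B = -5.0589

-5.06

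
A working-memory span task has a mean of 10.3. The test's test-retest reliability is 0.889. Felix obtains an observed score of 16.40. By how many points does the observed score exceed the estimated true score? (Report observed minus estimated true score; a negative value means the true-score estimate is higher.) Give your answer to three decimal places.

Weight the observed score by reliability and the mean by (1 − reliability): T̂ = 0.889·16.40 + 0.111·10.3 = 14.57960 + 1.1433 = 15.72290.
X − T̂ = 16.40 − 15.7229 = 0.6771 → 0.677

0.677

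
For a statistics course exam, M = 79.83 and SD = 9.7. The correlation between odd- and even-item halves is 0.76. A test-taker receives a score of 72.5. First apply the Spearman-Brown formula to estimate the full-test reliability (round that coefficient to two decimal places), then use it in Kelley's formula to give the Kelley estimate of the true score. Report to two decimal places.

73.53

Spearman-Brown: ρ = 2r/(1 + r) = 2(0.76)/(1 + 0.76) = 1.520/1.76 = 0.8636 → 0.86
T̂ = ρX + (1 − ρ)μ
  = 0.86 × 72.5 + 0.14 × 79.83
  = 62.350 + 11.1762
  = 73.526
  ≈ 73.53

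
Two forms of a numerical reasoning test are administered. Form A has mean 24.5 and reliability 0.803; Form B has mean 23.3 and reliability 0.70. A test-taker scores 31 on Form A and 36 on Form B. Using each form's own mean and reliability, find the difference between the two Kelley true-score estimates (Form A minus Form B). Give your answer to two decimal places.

-2.47

T̂_A = 0.803(31) + 0.197(24.5) = 29.7195
T̂_B = 0.70(36) + 0.30(23.3) = 32.1900
T̂_A − T̂_B = -2.4705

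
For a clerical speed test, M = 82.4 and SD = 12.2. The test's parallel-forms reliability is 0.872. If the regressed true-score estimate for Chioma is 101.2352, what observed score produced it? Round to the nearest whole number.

104

T̂ = ρX + (1 − ρ)μ  ⇒  X = (T̂ − (1 − ρ)μ) / ρ
X = (101.2352 − 0.128 × 82.4) / 0.872 = (101.2352 − 10.5472) / 0.872 = 90.6880 / 0.872 = 104.00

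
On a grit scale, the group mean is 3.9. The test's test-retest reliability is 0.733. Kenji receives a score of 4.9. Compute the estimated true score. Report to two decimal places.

4.63

T̂ = 0.733(4.9) + 0.267(3.9) = 3.5917 + 1.0413 = 4.633 → 4.63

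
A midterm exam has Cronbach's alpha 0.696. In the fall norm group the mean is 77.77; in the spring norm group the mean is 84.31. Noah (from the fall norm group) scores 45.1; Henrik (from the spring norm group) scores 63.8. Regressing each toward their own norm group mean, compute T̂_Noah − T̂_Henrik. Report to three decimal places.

T̂_Noah = 0.696(45.1) + 0.304(77.77) = 55.03168
T̂_Henrik = 0.696(63.8) + 0.304(84.31) = 70.03504
Difference = 55.03168 − 70.03504 = -15.00336

-15.003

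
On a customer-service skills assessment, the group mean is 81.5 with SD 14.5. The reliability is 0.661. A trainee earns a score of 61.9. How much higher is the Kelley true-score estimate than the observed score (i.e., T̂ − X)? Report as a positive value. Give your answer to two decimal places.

Weight the observed score by reliability and the mean by (1 − reliability): T̂ = 0.661·61.9 + 0.339·81.5 = 40.9159 + 27.6285 = 68.5444.
T̂ − X = 68.544 − 61.9 = 6.644 → 6.64

6.64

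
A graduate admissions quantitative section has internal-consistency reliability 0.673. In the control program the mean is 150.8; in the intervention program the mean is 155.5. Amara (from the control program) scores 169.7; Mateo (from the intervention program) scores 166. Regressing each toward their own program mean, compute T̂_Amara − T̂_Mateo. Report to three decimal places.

T̂_Amara = 0.673(169.7) + 0.327(150.8) = 163.51970
T̂_Mateo = 0.673(166) + 0.327(155.5) = 162.56650
Difference = 163.51970 − 162.56650 = 0.95320

0.953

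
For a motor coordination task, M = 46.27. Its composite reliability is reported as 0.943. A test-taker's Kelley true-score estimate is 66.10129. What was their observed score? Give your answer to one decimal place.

67.3

T̂ = ρX + (1 − ρ)μ  ⇒  X = (T̂ − (1 − ρ)μ) / ρ
X = (66.10129 − 0.057 × 46.27) / 0.943 = (66.10129 − 2.63739) / 0.943 = 63.46390 / 0.943 = 67.300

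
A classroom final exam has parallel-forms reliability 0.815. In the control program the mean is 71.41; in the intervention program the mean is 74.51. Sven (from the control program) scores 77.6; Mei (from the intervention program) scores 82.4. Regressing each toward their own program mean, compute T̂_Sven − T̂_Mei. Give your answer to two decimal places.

-4.49

T̂_Sven = 0.815(77.6) + 0.185(71.41) = 76.4548
T̂_Mei = 0.815(82.4) + 0.185(74.51) = 80.9404
Difference = 76.4548 − 80.9404 = -4.4855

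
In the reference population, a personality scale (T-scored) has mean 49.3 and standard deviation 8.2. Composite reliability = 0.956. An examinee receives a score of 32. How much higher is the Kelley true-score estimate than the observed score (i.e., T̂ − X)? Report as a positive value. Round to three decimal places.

0.761

T̂ = ρX + (1 − ρ)μ
  = 0.956 × 32 + 0.044 × 49.3
  = 30.592 + 2.1692
  = 32.76120
  ≈ 32.7612
T̂ − X = 32.7612 − 32 = 0.7612 → 0.761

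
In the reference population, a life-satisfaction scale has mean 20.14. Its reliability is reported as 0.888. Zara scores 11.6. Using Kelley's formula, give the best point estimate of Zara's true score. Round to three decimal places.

12.556

T̂ = 0.888(11.6) + 0.112(20.14) = 10.3008 + 2.25568 = 12.5565 → 12.556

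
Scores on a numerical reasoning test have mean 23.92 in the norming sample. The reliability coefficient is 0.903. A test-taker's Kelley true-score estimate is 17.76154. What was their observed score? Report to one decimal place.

T̂ = ρX + (1 − ρ)μ  ⇒  X = (T̂ − (1 − ρ)μ) / ρ
X = (17.76154 − 0.097 × 23.92) / 0.903 = (17.76154 − 2.32024) / 0.903 = 15.44130 / 0.903 = 17.100

17.1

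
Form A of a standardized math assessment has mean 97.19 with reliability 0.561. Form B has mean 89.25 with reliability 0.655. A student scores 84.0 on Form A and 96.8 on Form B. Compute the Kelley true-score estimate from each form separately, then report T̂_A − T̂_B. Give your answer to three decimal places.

-4.405

T̂_A = 0.561(84.0) + 0.439(97.19) = 89.79041
T̂_B = 0.655(96.8) + 0.345(89.25) = 94.19525
T̂_A − T̂_B = -4.40484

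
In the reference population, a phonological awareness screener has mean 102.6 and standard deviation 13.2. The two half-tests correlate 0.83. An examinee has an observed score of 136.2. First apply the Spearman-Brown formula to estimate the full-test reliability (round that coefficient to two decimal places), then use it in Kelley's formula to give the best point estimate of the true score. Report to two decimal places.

Spearman-Brown: ρ = 2r/(1 + r) = 2(0.83)/(1 + 0.83) = 1.660/1.83 = 0.9071 → 0.91
Kelley's formula gives T̂ = 0.91·136.2 + 0.09·102.6 = 123.942 + 9.234 = 133.176.

133.18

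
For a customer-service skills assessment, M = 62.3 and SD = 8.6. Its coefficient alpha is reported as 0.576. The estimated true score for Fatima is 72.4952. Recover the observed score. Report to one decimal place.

T̂ = ρX + (1 − ρ)μ  ⇒  X = (T̂ − (1 − ρ)μ) / ρ
X = (72.4952 − 0.424 × 62.3) / 0.576 = (72.4952 − 26.4152) / 0.576 = 46.0800 / 0.576 = 80.000

80.0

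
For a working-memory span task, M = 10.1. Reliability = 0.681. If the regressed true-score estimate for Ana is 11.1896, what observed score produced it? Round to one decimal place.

T̂ = ρX + (1 − ρ)μ  ⇒  X = (T̂ − (1 − ρ)μ) / ρ
X = (11.1896 − 0.319 × 10.1) / 0.681 = (11.1896 − 3.2219) / 0.681 = 7.9677 / 0.681 = 11.700

11.7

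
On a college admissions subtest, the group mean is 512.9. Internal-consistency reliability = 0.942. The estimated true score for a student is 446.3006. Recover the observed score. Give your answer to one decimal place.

T̂ = ρX + (1 − ρ)μ  ⇒  X = (T̂ − (1 − ρ)μ) / ρ
X = (446.3006 − 0.058 × 512.9) / 0.942 = (446.3006 − 29.7482) / 0.942 = 416.5524 / 0.942 = 442.200

442.2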